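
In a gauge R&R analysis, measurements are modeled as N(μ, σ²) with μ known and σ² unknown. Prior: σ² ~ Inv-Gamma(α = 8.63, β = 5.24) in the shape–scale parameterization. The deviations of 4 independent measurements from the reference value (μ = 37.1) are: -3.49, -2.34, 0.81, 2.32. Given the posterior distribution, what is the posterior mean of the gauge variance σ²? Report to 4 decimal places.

1.7744

With known mean μ and an Inverse-Gamma(α, β) prior on σ², the Normal likelihood is conjugate: posterior is Inv-Gamma(α + n/2, β + Σ(xᵢ−μ)²/2).
Σ(xᵢ−μ)² = (-3.49)² + (-2.34)² + (0.81)² + (2.32)² = 23.6942.
Posterior: Inv-Gamma(8.63 + 4/2, 5.24 + 23.6942/2) = Inv-Gamma(10.63, 17.08710).
E[σ²|data] = β/(α−1) = 17.08710/9.63 = 1.7744.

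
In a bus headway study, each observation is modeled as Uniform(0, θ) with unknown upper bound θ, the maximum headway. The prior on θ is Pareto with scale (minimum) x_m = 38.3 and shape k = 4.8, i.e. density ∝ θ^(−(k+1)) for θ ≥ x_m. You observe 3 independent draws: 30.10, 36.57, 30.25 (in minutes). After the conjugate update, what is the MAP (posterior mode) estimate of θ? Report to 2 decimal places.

38.30

A Pareto(scale x_m, shape k) prior on the upper bound θ of Uniform(0, θ) is conjugate: posterior is Pareto(max(x_m, max xᵢ), k + n).
Sample maximum = 36.57; prior scale x_m = 38.3 → posterior scale = max = 38.30.
Posterior shape = 4.8 + 3 = 7.8.
The Pareto density is decreasing on [x_m, ∞), so the mode is x_m = 38.30.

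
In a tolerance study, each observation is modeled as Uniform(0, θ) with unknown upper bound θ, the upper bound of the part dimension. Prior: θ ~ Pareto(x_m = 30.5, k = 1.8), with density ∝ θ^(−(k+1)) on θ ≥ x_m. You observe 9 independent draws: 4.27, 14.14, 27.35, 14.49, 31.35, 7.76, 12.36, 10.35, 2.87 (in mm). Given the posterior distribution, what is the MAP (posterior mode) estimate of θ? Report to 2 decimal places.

A Pareto(scale x_m, shape k) prior on the upper bound θ of Uniform(0, θ) is conjugate: posterior is Pareto(max(x_m, max xᵢ), k + n).
Sample maximum = 31.35; prior scale x_m = 30.5 → posterior scale = max = 31.35.
Posterior shape = 1.8 + 9 = 10.8.
The Pareto density is decreasing on [x_m, ∞), so the mode is x_m = 31.35.

31.35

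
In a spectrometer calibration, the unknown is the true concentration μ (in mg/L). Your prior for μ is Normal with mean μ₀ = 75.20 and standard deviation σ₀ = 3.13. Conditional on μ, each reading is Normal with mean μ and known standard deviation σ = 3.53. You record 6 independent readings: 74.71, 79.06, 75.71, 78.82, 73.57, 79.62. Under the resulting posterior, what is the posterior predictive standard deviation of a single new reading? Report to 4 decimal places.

3.7649

For Normal data with known variance σ², a Normal(μ₀, σ₀²) prior on μ is conjugate. Posterior precision = 1/σ₀² + n/σ²; posterior mean is the precision-weighted average of μ₀ and x̄.
σ₀² = 3.13² = 9.7969, σ² = 3.53² = 12.4609; σ² + n·σ₀² = 12.4609 + 6·9.7969 = 71.2423.
Posterior precision = 1/σ₀² + n/σ² = 1/9.7969 + 6/12.4609 = (σ² + n·σ₀²)/(σ₀²σ²) = 71.2423/(9.7969·12.4609); posterior variance σₙ² = σ₀²σ²/(σ² + n·σ₀²) = 9.7969·12.4609/71.2423 = 1.713563.
Predictive variance for one new observation = σₙ² + σ² = 9.7969·12.4609/71.2423 + 12.4609 = σ²·(σ₀² + 71.2423)/71.2423 = 12.4609·81.0392/71.2423 = 14.174463; SD = √(12.4609·81.0392/71.2423) = 3.7649.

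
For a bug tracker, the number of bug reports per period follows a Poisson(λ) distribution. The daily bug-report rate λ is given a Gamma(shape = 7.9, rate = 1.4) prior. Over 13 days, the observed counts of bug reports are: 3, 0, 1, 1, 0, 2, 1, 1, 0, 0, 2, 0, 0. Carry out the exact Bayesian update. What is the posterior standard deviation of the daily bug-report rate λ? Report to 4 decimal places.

0.3019

With a Gamma(shape α, rate β) prior, the Poisson likelihood is conjugate: the posterior is Gamma(α + ΣXᵢ, β + n).
Sum of counts S = 11 over n = 13 days.
Posterior: Gamma(α+S, β+n) = Gamma(7.9+11, 1.4+13) = Gamma(18.9, 14.4).
SD = √α/β = √18.9/14.4 = 0.3019.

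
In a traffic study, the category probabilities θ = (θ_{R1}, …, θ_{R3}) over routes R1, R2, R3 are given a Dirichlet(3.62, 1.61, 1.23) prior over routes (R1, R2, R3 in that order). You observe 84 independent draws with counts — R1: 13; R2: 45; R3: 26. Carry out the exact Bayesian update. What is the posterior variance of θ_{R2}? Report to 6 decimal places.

The Dirichlet prior is conjugate to the Multinomial likelihood: each posterior αⱼ = prior αⱼ + observed count nⱼ.
Posterior concentration: (16.62, 46.61, 27.23), total = 90.46.
Var[θ_j] = α_j(Σα−α_j)/((Σα)²(Σα+1)) = 46.61·43.85/(90.46²·91.46) = 0.002731.

0.002731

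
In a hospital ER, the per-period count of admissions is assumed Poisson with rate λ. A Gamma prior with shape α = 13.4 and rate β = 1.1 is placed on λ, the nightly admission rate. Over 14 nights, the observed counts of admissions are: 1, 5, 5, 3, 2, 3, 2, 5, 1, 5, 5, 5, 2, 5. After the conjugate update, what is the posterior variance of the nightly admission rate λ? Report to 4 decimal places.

With a Gamma(shape α, rate β) prior, the Poisson likelihood is conjugate: the posterior is Gamma(α + ΣXᵢ, β + n).
Sum of counts S = 49 over n = 14 nights.
Posterior: Gamma(α+S, β+n) = Gamma(13.4+49, 1.1+14) = Gamma(62.4, 15.1).
Var = α/β² = 62.4/15.1² = 0.2737.

0.2737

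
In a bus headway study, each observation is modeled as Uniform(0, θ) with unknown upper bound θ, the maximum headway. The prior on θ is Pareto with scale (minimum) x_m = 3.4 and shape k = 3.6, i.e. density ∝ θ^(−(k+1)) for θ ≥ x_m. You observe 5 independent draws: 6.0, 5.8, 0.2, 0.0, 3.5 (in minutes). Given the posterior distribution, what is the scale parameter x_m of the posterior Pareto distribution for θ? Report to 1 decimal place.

A Pareto(scale x_m, shape k) prior on the upper bound θ of Uniform(0, θ) is conjugate: posterior is Pareto(max(x_m, max xᵢ), k + n).
Sample maximum = 6.0; prior scale x_m = 3.4 → posterior scale = max = 6.0.
Posterior shape = 3.6 + 5 = 8.6.
Posterior scale x_m = 6.0.

6.0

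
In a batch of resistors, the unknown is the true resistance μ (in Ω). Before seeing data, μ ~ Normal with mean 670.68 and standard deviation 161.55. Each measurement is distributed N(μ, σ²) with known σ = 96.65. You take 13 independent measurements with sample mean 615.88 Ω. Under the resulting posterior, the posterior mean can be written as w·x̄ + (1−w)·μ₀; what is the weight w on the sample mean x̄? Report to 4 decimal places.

0.9732

For Normal data with known variance σ², a Normal(μ₀, σ₀²) prior on μ is conjugate. Posterior precision = 1/σ₀² + n/σ²; posterior mean is the precision-weighted average of μ₀ and x̄.
σ₀² = 161.55² = 26098.4025, σ² = 96.65² = 9341.2225. Prior precision 1/σ₀² = 1/26098.4025; data precision n/σ² = 13/9341.2225.
w = (n/σ²)/(1/σ₀² + n/σ²) = n·σ₀²/(σ² + n·σ₀²) = 13·26098.4025/(9341.2225 + 13·26098.4025) = 339279.2325/348620.455 = 0.9732.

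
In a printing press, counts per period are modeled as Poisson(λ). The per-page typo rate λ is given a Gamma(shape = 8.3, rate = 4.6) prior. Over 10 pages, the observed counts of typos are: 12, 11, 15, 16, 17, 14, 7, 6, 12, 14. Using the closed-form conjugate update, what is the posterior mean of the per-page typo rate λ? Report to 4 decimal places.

9.0616

With a Gamma(shape α, rate β) prior, the Poisson likelihood is conjugate: the posterior is Gamma(α + ΣXᵢ, β + n).
Sum of counts S = 124 over n = 10 pages.
Posterior: Gamma(α+S, β+n) = Gamma(8.3+124, 4.6+10) = Gamma(132.3, 14.6).
Posterior mean = α/β = 132.3/14.6 = 9.0616.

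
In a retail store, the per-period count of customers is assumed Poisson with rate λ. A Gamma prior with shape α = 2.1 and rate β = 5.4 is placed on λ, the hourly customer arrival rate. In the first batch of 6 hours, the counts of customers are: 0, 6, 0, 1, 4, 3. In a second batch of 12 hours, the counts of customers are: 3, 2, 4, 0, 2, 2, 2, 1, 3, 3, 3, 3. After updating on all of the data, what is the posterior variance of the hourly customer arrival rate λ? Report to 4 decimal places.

With a Gamma(shape α, rate β) prior, the Poisson likelihood is conjugate: the posterior is Gamma(α + ΣXᵢ, β + n).
Batch 1: sum of counts S = 14 over n = 6 hours.
After batch 1: Gamma(α+S, β+n) = Gamma(2.1+14, 5.4+6) = Gamma(16.1, 11.4).
Batch 2: sum of counts S = 28 over n = 12 hours.
After batch 2: Gamma(α+S, β+n) = Gamma(16.1+28, 11.4+12) = Gamma(44.1, 23.4).
Var = α/β² = 44.1/23.4² = 0.0805.

0.0805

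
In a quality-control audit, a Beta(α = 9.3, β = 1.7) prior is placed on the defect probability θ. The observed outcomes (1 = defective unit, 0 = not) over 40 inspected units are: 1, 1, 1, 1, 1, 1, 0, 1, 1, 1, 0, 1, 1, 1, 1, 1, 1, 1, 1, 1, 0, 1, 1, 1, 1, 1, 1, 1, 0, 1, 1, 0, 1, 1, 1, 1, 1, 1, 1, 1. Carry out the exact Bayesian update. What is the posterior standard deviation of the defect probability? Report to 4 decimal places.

0.0468

The Beta prior is conjugate to a Binomial/Bernoulli likelihood; the update adds successes to α and failures to β.
Posterior: Beta(α+k, β+n−k) = Beta(9.3+35, 1.7+5) = Beta(44.3, 6.7).
Var = αβ/((α+β)²(α+β+1)) = 44.3·6.7/(51.0²·52.0) = 0.00219450; SD = √0.00219450 = 0.0468.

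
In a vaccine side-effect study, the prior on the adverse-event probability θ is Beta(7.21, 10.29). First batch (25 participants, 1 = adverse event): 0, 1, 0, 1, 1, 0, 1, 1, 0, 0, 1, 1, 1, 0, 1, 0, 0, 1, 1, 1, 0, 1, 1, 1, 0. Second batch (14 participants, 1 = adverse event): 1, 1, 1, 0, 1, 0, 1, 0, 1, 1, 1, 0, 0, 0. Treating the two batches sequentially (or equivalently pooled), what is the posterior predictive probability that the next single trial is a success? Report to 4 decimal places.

0.5347

The Beta prior is conjugate to a Binomial/Bernoulli likelihood; the update adds successes to α and failures to β.
After batch 1: Beta(7.21+15, 10.29+10) = Beta(22.21, 20.29).
After batch 2: Beta(22.21+8, 20.29+6) = Beta(30.21, 26.29).
For a single future Bernoulli trial, P(success | data) = α/(α+β) = 0.5347.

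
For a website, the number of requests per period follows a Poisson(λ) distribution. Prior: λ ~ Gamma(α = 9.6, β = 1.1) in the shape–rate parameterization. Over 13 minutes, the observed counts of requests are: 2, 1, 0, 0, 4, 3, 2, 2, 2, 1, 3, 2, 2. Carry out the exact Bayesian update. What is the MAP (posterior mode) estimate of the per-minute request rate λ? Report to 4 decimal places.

With a Gamma(shape α, rate β) prior, the Poisson likelihood is conjugate: the posterior is Gamma(α + ΣXᵢ, β + n).
Sum of counts S = 24 over n = 13 minutes.
Posterior: Gamma(α+S, β+n) = Gamma(9.6+24, 1.1+13) = Gamma(33.6, 14.1).
Mode of Gamma(α,β) for α≥1 is (α−1)/β = 32.6/14.1 = 2.3121.

2.3121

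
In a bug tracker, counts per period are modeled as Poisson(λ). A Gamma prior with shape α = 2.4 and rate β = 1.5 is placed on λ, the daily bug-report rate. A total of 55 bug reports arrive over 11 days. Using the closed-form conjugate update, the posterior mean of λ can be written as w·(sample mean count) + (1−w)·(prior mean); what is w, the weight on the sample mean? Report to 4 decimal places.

0.8800

With a Gamma(shape α, rate β) prior, the Poisson likelihood is conjugate: the posterior is Gamma(α + ΣXᵢ, β + n).
Posterior mean = (α₀+S)/(β₀+n) = [n/(β₀+n)]·(S/n) + [β₀/(β₀+n)]·(α₀/β₀), so only n and β₀ enter the weight.
Weight on data w = n/(β₀+n) = 11/(1.5+11) = 11/12.5 = 0.8800.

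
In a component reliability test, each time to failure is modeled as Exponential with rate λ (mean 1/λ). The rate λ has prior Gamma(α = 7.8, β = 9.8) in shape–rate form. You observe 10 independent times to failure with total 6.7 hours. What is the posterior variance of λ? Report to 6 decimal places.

With a Gamma(shape α, rate β) prior on the exponential rate λ, the posterior after n observations with total T = Σxᵢ is Gamma(α+n, β+T).
Posterior: Gamma(7.8+10, 9.8+6.7) = Gamma(17.8, 16.5).
Var = α/β² = 0.065381.

0.065381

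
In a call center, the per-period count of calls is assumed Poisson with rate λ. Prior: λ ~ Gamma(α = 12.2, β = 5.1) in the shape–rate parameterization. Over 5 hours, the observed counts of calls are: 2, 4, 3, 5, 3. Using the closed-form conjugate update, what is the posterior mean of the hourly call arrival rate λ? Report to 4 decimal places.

With a Gamma(shape α, rate β) prior, the Poisson likelihood is conjugate: the posterior is Gamma(α + ΣXᵢ, β + n).
Sum of counts S = 17 over n = 5 hours.
Posterior: Gamma(α+S, β+n) = Gamma(12.2+17, 5.1+5) = Gamma(29.2, 10.1).
Posterior mean = α/β = 29.2/10.1 = 2.8911.

2.8911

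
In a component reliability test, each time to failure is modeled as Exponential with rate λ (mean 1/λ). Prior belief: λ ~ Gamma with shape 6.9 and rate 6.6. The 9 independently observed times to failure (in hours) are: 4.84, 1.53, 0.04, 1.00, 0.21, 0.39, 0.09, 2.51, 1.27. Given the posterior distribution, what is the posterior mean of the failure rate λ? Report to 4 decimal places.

0.8604

With a Gamma(shape α, rate β) prior on the exponential rate λ, the posterior after n observations with total T = Σxᵢ is Gamma(α+n, β+T).
Sum of observations T = 11.88 hours; n = 9.
Posterior: Gamma(6.9+9, 6.6+11.88) = Gamma(15.9, 18.48).
Posterior mean of λ = α/β = 15.9/18.48 = 0.8604.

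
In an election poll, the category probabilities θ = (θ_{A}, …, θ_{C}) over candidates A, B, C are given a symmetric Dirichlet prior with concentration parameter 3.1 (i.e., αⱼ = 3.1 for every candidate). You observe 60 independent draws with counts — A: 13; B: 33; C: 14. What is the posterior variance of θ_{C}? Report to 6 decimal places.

The Dirichlet prior is conjugate to the Multinomial likelihood: each posterior αⱼ = prior αⱼ + observed count nⱼ.
Posterior concentration: (16.1, 36.1, 17.1), total = 69.3.
Var[θ_j] = α_j(Σα−α_j)/((Σα)²(Σα+1)) = 17.1·52.2/(69.3²·70.3) = 0.002644.

0.002644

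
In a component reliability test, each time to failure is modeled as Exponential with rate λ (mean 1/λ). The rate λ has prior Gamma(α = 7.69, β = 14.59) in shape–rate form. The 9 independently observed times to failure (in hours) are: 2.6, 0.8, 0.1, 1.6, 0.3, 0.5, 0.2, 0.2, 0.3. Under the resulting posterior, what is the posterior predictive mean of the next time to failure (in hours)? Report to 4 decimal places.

With a Gamma(shape α, rate β) prior on the exponential rate λ, the posterior after n observations with total T = Σxᵢ is Gamma(α+n, β+T).
Sum of observations T = 6.6 hours; n = 9.
Posterior: Gamma(7.69+9, 14.59+6.6) = Gamma(16.69, 21.19).
The predictive distribution for the next observation is Lomax; its mean is β/(α−1) = 21.19/15.69 = 1.3505.

1.3505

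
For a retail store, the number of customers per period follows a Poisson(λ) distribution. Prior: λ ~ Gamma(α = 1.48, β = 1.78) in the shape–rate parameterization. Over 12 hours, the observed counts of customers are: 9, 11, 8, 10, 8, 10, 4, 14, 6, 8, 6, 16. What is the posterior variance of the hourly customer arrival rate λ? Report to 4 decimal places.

0.5871

With a Gamma(shape α, rate β) prior, the Poisson likelihood is conjugate: the posterior is Gamma(α + ΣXᵢ, β + n).
Sum of counts S = 110 over n = 12 hours.
Posterior: Gamma(α+S, β+n) = Gamma(1.48+110, 1.78+12) = Gamma(111.48, 13.78).
Var = α/β² = 111.48/13.78² = 0.5871.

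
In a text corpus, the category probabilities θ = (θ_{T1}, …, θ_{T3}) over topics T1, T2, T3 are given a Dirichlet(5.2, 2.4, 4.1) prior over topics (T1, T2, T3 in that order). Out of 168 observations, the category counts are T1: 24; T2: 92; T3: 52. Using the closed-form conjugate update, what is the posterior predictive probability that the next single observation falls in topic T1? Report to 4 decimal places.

The Dirichlet prior is conjugate to the Multinomial likelihood: each posterior αⱼ = prior αⱼ + observed count nⱼ.
Posterior concentration: (29.2, 94.4, 56.1), total = 179.7.
P(next = T1 | data) = α_{T1}/Σα = 0.1625.

0.1625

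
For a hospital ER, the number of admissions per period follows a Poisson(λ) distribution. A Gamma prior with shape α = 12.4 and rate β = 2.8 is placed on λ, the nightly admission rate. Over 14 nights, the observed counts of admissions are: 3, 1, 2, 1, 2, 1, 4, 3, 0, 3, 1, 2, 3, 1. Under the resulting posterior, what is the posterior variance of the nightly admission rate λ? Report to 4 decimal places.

With a Gamma(shape α, rate β) prior, the Poisson likelihood is conjugate: the posterior is Gamma(α + ΣXᵢ, β + n).
Sum of counts S = 27 over n = 14 nights.
Posterior: Gamma(α+S, β+n) = Gamma(12.4+27, 2.8+14) = Gamma(39.4, 16.8).
Var = α/β² = 39.4/16.8² = 0.1396.

0.1396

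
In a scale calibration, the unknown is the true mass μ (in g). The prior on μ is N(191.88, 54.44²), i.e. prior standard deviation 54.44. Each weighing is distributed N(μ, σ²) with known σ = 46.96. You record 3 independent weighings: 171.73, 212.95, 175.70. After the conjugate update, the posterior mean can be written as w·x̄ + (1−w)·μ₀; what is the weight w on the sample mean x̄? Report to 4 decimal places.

For Normal data with known variance σ², a Normal(μ₀, σ₀²) prior on μ is conjugate. Posterior precision = 1/σ₀² + n/σ²; posterior mean is the precision-weighted average of μ₀ and x̄.
σ₀² = 54.44² = 2963.7136, σ² = 46.96² = 2205.2416. Prior precision 1/σ₀² = 1/2963.7136; data precision n/σ² = 3/2205.2416.
w = (n/σ²)/(1/σ₀² + n/σ²) = n·σ₀²/(σ² + n·σ₀²) = 3·2963.7136/(2205.2416 + 3·2963.7136) = 8891.1408/11096.3824 = 0.8013.

0.8013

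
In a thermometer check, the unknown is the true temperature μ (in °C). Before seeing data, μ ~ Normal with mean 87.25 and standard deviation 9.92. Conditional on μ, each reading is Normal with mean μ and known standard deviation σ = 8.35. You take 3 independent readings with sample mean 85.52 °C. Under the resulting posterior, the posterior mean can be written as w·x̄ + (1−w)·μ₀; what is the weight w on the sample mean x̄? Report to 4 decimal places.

For Normal data with known variance σ², a Normal(μ₀, σ₀²) prior on μ is conjugate. Posterior precision = 1/σ₀² + n/σ²; posterior mean is the precision-weighted average of μ₀ and x̄.
σ₀² = 9.92² = 98.4064, σ² = 8.35² = 69.7225. Prior precision 1/σ₀² = 1/98.4064; data precision n/σ² = 3/69.7225.
w = (n/σ²)/(1/σ₀² + n/σ²) = n·σ₀²/(σ² + n·σ₀²) = 3·98.4064/(69.7225 + 3·98.4064) = 295.2192/364.9417 = 0.8089.

0.8089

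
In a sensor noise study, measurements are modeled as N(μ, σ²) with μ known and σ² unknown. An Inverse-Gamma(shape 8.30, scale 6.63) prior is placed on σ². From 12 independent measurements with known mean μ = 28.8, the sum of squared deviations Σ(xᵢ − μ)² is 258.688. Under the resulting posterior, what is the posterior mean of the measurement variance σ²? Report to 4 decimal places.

With known mean μ and an Inverse-Gamma(α, β) prior on σ², the Normal likelihood is conjugate: posterior is Inv-Gamma(α + n/2, β + Σ(xᵢ−μ)²/2).
Posterior: Inv-Gamma(8.30 + 12/2, 6.63 + 258.688/2) = Inv-Gamma(14.30, 135.9740).
E[σ²|data] = β/(α−1) = 135.9740/13.30 = 10.2236.

10.2236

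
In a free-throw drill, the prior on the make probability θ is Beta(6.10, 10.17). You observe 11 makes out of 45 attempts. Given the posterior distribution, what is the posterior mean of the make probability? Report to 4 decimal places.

0.2791

The Beta prior is conjugate to a Binomial/Bernoulli likelihood; the update adds successes to α and failures to β.
Posterior: Beta(α+k, β+n−k) = Beta(6.10+11, 10.17+34) = Beta(17.10, 44.17).
Posterior mean = α/(α+β) = 17.10/61.27 = 0.2791.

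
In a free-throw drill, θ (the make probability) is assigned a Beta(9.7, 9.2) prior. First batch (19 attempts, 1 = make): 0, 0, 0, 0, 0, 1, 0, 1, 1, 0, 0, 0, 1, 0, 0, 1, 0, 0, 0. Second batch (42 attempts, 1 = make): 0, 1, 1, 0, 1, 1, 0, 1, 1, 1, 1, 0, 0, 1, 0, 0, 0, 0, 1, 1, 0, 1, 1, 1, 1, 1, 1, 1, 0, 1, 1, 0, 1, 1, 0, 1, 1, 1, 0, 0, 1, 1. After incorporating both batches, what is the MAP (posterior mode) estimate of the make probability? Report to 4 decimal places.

0.5225

The Beta prior is conjugate to a Binomial/Bernoulli likelihood; the update adds successes to α and failures to β.
After batch 1: Beta(9.7+5, 9.2+14) = Beta(14.7, 23.2).
After batch 2: Beta(14.7+27, 23.2+15) = Beta(41.7, 38.2).
Mode of Beta(a,b) for a,b>1 is (a−1)/(a+b−2) = 40.7/77.9 = 0.5225.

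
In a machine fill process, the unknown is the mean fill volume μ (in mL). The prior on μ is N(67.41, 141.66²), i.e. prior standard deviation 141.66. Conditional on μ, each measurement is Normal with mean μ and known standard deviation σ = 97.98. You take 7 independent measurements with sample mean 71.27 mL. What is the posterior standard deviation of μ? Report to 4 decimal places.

For Normal data with known variance σ², a Normal(μ₀, σ₀²) prior on μ is conjugate. Posterior precision = 1/σ₀² + n/σ²; posterior mean is the precision-weighted average of μ₀ and x̄.
σ₀² = 141.66² = 20067.5556, σ² = 97.98² = 9600.0804; σ² + n·σ₀² = 9600.0804 + 7·20067.5556 = 150072.9696.
Posterior precision = 1/σ₀² + n/σ² = 1/20067.5556 + 7/9600.0804 = (σ² + n·σ₀²)/(σ₀²σ²) = 150072.9696/(20067.5556·9600.0804); posterior variance σₙ² = σ₀²σ²/(σ² + n·σ₀²) = 20067.5556·9600.0804/150072.9696 = 1283.709836.
Posterior SD = √σₙ² = √(20067.5556·9600.0804/150072.9696) = 35.8289.

35.8289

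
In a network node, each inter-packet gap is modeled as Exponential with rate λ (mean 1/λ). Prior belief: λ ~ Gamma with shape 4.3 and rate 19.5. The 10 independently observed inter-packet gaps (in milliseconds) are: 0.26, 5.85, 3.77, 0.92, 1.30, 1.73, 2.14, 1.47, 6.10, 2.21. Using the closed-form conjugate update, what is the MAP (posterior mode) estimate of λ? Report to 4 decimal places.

With a Gamma(shape α, rate β) prior on the exponential rate λ, the posterior after n observations with total T = Σxᵢ is Gamma(α+n, β+T).
Sum of observations T = 25.75 milliseconds; n = 10.
Posterior: Gamma(4.3+10, 19.5+25.75) = Gamma(14.3, 45.25).
Mode = (α−1)/β = 0.2939.

0.2939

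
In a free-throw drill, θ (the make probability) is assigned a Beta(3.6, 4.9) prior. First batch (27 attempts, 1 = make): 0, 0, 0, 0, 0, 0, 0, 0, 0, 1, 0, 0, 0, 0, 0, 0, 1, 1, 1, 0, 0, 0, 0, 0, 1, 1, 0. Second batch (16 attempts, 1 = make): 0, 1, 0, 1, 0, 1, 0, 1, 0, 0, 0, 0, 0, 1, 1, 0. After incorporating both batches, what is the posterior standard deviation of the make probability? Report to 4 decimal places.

The Beta prior is conjugate to a Binomial/Bernoulli likelihood; the update adds successes to α and failures to β.
After batch 1: Beta(3.6+6, 4.9+21) = Beta(9.6, 25.9).
After batch 2: Beta(9.6+6, 25.9+10) = Beta(15.6, 35.9).
Var = αβ/((α+β)²(α+β+1)) = 15.6·35.9/(51.5²·52.5) = 0.00402203; SD = √0.00402203 = 0.0634.

0.0634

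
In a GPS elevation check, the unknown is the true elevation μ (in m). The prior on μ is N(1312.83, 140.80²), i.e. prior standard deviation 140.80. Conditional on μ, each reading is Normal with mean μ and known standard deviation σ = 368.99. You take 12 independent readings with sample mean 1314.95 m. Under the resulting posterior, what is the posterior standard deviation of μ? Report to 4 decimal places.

For Normal data with known variance σ², a Normal(μ₀, σ₀²) prior on μ is conjugate. Posterior precision = 1/σ₀² + n/σ²; posterior mean is the precision-weighted average of μ₀ and x̄.
σ₀² = 140.80² = 19824.64, σ² = 368.99² = 136153.6201; σ² + n·σ₀² = 136153.6201 + 12·19824.64 = 374049.3001.
Posterior precision = 1/σ₀² + n/σ² = 1/19824.64 + 12/136153.6201 = (σ² + n·σ₀²)/(σ₀²σ²) = 374049.3001/(19824.64·136153.6201); posterior variance σₙ² = σ₀²σ²/(σ² + n·σ₀²) = 19824.64·136153.6201/374049.3001 = 7216.151728.
Posterior SD = √σₙ² = √(19824.64·136153.6201/374049.3001) = 84.9479.

84.9479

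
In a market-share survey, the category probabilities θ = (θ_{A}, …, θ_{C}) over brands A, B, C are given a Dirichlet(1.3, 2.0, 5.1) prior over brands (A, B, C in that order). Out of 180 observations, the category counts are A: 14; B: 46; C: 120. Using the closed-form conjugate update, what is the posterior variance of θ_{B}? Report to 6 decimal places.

0.001002

The Dirichlet prior is conjugate to the Multinomial likelihood: each posterior αⱼ = prior αⱼ + observed count nⱼ.
Posterior concentration: (15.3, 48.0, 125.1), total = 188.4.
Var[θ_j] = α_j(Σα−α_j)/((Σα)²(Σα+1)) = 48.0·140.4/(188.4²·189.4) = 0.001002.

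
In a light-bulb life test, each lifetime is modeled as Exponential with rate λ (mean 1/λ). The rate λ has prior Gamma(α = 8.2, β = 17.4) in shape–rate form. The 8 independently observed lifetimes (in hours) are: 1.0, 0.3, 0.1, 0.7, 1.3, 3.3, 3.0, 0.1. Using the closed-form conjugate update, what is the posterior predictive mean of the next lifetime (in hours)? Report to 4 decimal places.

With a Gamma(shape α, rate β) prior on the exponential rate λ, the posterior after n observations with total T = Σxᵢ is Gamma(α+n, β+T).
Sum of observations T = 9.8 hours; n = 8.
Posterior: Gamma(8.2+8, 17.4+9.8) = Gamma(16.2, 27.2).
The predictive distribution for the next observation is Lomax; its mean is β/(α−1) = 27.2/15.2 = 1.7895.

1.7895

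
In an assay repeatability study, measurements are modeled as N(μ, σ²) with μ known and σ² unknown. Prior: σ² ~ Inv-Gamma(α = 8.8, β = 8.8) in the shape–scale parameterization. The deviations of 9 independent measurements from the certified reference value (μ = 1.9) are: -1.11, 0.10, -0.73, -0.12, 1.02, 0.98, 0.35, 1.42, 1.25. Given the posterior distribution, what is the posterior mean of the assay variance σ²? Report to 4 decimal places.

1.0200

With known mean μ and an Inverse-Gamma(α, β) prior on σ², the Normal likelihood is conjugate: posterior is Inv-Gamma(α + n/2, β + Σ(xᵢ−μ)²/2).
Σ(xᵢ−μ)² = (-1.11)² + (0.10)² + (-0.73)² + (-0.12)² + (1.02)² + (0.98)² + (0.35)² + (1.42)² + (1.25)² = 7.4916.
Posterior: Inv-Gamma(8.8 + 9/2, 8.8 + 7.4916/2) = Inv-Gamma(13.30, 12.54580).
E[σ²|data] = β/(α−1) = 12.54580/12.30 = 1.0200.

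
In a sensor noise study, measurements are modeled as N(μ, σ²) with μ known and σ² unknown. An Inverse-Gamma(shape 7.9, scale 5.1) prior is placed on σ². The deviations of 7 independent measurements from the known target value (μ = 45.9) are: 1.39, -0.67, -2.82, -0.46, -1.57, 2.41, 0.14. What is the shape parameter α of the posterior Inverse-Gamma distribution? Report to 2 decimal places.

11.40

With known mean μ and an Inverse-Gamma(α, β) prior on σ², the Normal likelihood is conjugate: posterior is Inv-Gamma(α + n/2, β + Σ(xᵢ−μ)²/2).
Σ(xᵢ−μ)² = (1.39)² + (-0.67)² + (-2.82)² + (-0.46)² + (-1.57)² + (2.41)² + (0.14)² = 18.8376.
Posterior: Inv-Gamma(7.9 + 7/2, 5.1 + 18.8376/2) = Inv-Gamma(11.40, 14.51880).
Posterior α = 11.40.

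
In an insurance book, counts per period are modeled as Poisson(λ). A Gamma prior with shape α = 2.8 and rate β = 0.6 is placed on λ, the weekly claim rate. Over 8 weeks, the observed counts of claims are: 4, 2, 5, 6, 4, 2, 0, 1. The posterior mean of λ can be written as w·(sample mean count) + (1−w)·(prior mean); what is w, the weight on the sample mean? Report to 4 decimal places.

With a Gamma(shape α, rate β) prior, the Poisson likelihood is conjugate: the posterior is Gamma(α + ΣXᵢ, β + n).
Posterior mean = (α₀+S)/(β₀+n) = [n/(β₀+n)]·(S/n) + [β₀/(β₀+n)]·(α₀/β₀), so only n and β₀ enter the weight.
Weight on data w = n/(β₀+n) = 8/(0.6+8) = 8/8.6 = 0.9302.

0.9302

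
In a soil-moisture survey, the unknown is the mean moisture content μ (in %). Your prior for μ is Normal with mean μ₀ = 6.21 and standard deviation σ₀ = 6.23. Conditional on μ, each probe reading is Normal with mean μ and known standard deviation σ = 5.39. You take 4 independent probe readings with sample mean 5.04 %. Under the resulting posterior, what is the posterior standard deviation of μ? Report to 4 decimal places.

2.4735

For Normal data with known variance σ², a Normal(μ₀, σ₀²) prior on μ is conjugate. Posterior precision = 1/σ₀² + n/σ²; posterior mean is the precision-weighted average of μ₀ and x̄.
σ₀² = 6.23² = 38.8129, σ² = 5.39² = 29.0521; σ² + n·σ₀² = 29.0521 + 4·38.8129 = 184.3037.
Posterior precision = 1/σ₀² + n/σ² = 1/38.8129 + 4/29.0521 = (σ² + n·σ₀²)/(σ₀²σ²) = 184.3037/(38.8129·29.0521); posterior variance σₙ² = σ₀²σ²/(σ² + n·σ₀²) = 38.8129·29.0521/184.3037 = 6.118142.
Posterior SD = √σₙ² = √(38.8129·29.0521/184.3037) = 2.4735.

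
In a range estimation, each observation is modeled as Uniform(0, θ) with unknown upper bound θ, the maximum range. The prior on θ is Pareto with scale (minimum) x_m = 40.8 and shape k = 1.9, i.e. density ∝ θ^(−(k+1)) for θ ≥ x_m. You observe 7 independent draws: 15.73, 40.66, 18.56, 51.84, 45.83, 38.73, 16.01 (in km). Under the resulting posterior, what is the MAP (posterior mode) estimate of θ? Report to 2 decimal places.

A Pareto(scale x_m, shape k) prior on the upper bound θ of Uniform(0, θ) is conjugate: posterior is Pareto(max(x_m, max xᵢ), k + n).
Sample maximum = 51.84; prior scale x_m = 40.8 → posterior scale = max = 51.84.
Posterior shape = 1.9 + 7 = 8.9.
The Pareto density is decreasing on [x_m, ∞), so the mode is x_m = 51.84.

51.84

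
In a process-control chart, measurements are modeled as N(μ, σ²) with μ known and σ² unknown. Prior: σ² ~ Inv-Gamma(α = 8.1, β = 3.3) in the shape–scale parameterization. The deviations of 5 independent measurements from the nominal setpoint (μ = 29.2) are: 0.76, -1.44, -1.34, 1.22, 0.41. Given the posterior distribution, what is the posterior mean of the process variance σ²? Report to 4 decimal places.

0.6616

With known mean μ and an Inverse-Gamma(α, β) prior on σ², the Normal likelihood is conjugate: posterior is Inv-Gamma(α + n/2, β + Σ(xᵢ−μ)²/2).
Σ(xᵢ−μ)² = (0.76)² + (-1.44)² + (-1.34)² + (1.22)² + (0.41)² = 6.1033.
Posterior: Inv-Gamma(8.1 + 5/2, 3.3 + 6.1033/2) = Inv-Gamma(10.60, 6.35165).
E[σ²|data] = β/(α−1) = 6.35165/9.60 = 0.6616.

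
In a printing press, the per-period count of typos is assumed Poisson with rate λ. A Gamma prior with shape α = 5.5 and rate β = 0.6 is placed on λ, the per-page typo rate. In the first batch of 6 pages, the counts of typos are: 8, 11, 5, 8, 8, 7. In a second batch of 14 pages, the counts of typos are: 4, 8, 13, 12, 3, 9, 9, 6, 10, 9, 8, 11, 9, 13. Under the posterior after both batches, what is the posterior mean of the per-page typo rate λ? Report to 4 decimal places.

8.5680

With a Gamma(shape α, rate β) prior, the Poisson likelihood is conjugate: the posterior is Gamma(α + ΣXᵢ, β + n).
Batch 1: sum of counts S = 47 over n = 6 pages.
After batch 1: Gamma(α+S, β+n) = Gamma(5.5+47, 0.6+6) = Gamma(52.5, 6.6).
Batch 2: sum of counts S = 124 over n = 14 pages.
After batch 2: Gamma(α+S, β+n) = Gamma(52.5+124, 6.6+14) = Gamma(176.5, 20.6).
Posterior mean = α/β = 176.5/20.6 = 8.5680.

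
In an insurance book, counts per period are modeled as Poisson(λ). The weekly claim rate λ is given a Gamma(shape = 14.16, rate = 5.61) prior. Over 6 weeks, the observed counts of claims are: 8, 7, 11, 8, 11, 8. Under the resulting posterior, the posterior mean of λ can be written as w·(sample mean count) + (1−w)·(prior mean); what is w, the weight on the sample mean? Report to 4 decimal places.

0.5168

With a Gamma(shape α, rate β) prior, the Poisson likelihood is conjugate: the posterior is Gamma(α + ΣXᵢ, β + n).
Posterior mean = (α₀+S)/(β₀+n) = [n/(β₀+n)]·(S/n) + [β₀/(β₀+n)]·(α₀/β₀), so only n and β₀ enter the weight.
Weight on data w = n/(β₀+n) = 6/(5.61+6) = 6/11.61 = 0.5168.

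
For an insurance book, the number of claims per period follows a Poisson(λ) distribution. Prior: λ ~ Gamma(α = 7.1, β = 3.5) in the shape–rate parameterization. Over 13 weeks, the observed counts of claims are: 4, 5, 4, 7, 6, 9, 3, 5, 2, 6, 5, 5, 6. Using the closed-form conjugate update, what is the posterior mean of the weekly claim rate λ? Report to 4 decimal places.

4.4909

With a Gamma(shape α, rate β) prior, the Poisson likelihood is conjugate: the posterior is Gamma(α + ΣXᵢ, β + n).
Sum of counts S = 67 over n = 13 weeks.
Posterior: Gamma(α+S, β+n) = Gamma(7.1+67, 3.5+13) = Gamma(74.1, 16.5).
Posterior mean = α/β = 74.1/16.5 = 4.4909.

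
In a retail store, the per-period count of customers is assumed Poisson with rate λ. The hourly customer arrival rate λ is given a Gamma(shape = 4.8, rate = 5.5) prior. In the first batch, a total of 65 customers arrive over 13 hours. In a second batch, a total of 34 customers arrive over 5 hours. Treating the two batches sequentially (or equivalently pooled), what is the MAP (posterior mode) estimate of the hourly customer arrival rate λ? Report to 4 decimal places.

4.3745

With a Gamma(shape α, rate β) prior, the Poisson likelihood is conjugate: the posterior is Gamma(α + ΣXᵢ, β + n).
After batch 1: Gamma(α+S, β+n) = Gamma(4.8+65, 5.5+13) = Gamma(69.8, 18.5).
After batch 2: Gamma(α+S, β+n) = Gamma(69.8+34, 18.5+5) = Gamma(103.8, 23.5).
Mode of Gamma(α,β) for α≥1 is (α−1)/β = 102.8/23.5 = 4.3745.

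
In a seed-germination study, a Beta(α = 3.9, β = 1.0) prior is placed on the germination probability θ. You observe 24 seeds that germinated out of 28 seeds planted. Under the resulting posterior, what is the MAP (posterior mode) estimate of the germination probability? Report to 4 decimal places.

0.8706

The Beta prior is conjugate to a Binomial/Bernoulli likelihood; the update adds successes to α and failures to β.
Posterior: Beta(α+k, β+n−k) = Beta(3.9+24, 1.0+4) = Beta(27.9, 5.0).
Mode of Beta(a,b) for a,b>1 is (a−1)/(a+b−2) = 26.9/30.9 = 0.8706.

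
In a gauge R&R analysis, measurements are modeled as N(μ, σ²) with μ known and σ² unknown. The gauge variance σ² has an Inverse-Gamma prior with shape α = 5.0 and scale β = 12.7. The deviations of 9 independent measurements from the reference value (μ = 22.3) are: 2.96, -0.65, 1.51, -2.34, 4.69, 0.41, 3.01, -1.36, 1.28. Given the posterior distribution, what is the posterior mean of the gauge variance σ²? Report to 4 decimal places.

4.5325

With known mean μ and an Inverse-Gamma(α, β) prior on σ², the Normal likelihood is conjugate: posterior is Inv-Gamma(α + n/2, β + Σ(xᵢ−μ)²/2).
Σ(xᵢ−μ)² = (2.96)² + (-0.65)² + (1.51)² + (-2.34)² + (4.69)² + (0.41)² + (3.01)² + (-1.36)² + (1.28)² = 51.6521.
Posterior: Inv-Gamma(5.0 + 9/2, 12.7 + 51.6521/2) = Inv-Gamma(9.50, 38.52605).
E[σ²|data] = β/(α−1) = 38.52605/8.50 = 4.5325.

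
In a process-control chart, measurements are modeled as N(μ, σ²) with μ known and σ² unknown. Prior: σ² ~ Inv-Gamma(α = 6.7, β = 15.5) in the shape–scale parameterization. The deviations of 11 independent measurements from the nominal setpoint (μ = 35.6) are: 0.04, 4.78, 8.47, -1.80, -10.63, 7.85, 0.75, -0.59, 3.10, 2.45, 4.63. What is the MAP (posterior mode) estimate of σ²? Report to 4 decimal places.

With known mean μ and an Inverse-Gamma(α, β) prior on σ², the Normal likelihood is conjugate: posterior is Inv-Gamma(α + n/2, β + Σ(xᵢ−μ)²/2).
Σ(xᵢ−μ)² = (0.04)² + (4.78)² + (8.47)² + (-1.80)² + (-10.63)² + (7.85)² + (0.75)² + (-0.59)² + (3.10)² + (2.45)² + (4.63)² = 310.4103.
Posterior: Inv-Gamma(6.7 + 11/2, 15.5 + 310.4103/2) = Inv-Gamma(12.20, 170.70515).
Mode = β/(α+1) = 170.70515/13.20 = 12.9322.

12.9322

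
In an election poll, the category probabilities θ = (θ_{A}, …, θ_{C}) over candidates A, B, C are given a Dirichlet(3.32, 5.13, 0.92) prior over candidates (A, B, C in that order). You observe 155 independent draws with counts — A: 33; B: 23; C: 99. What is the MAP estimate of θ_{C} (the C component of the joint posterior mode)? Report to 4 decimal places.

The Dirichlet prior is conjugate to the Multinomial likelihood: each posterior αⱼ = prior αⱼ + observed count nⱼ.
Posterior concentration: (36.32, 28.13, 99.92), total = 164.37.
Joint mode component: (α_{C}−1)/(Σα−K) = 98.92/161.37 = 0.6130.

0.6130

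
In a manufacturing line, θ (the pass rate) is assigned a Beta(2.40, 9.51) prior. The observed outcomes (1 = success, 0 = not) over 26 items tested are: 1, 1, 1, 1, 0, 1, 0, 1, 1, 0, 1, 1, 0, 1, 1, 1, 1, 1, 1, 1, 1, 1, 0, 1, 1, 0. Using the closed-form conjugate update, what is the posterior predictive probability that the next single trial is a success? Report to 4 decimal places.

The Beta prior is conjugate to a Binomial/Bernoulli likelihood; the update adds successes to α and failures to β.
Posterior: Beta(α+k, β+n−k) = Beta(2.40+20, 9.51+6) = Beta(22.40, 15.51).
For a single future Bernoulli trial, P(success | data) = α/(α+β) = 0.5909.

0.5909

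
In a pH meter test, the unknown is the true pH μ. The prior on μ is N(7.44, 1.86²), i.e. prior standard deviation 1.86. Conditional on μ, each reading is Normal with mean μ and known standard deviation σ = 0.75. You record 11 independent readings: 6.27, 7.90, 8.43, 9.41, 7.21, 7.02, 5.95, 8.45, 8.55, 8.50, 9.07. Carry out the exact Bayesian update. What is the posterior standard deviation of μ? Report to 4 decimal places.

For Normal data with known variance σ², a Normal(μ₀, σ₀²) prior on μ is conjugate. Posterior precision = 1/σ₀² + n/σ²; posterior mean is the precision-weighted average of μ₀ and x̄.
σ₀² = 1.86² = 3.4596, σ² = 0.75² = 0.5625; σ² + n·σ₀² = 0.5625 + 11·3.4596 = 38.6181.
Posterior precision = 1/σ₀² + n/σ² = 1/3.4596 + 11/0.5625 = (σ² + n·σ₀²)/(σ₀²σ²) = 38.6181/(3.4596·0.5625); posterior variance σₙ² = σ₀²σ²/(σ² + n·σ₀²) = 3.4596·0.5625/38.6181 = 0.050392.
Posterior SD = √σₙ² = √(3.4596·0.5625/38.6181) = 0.2245.

0.2245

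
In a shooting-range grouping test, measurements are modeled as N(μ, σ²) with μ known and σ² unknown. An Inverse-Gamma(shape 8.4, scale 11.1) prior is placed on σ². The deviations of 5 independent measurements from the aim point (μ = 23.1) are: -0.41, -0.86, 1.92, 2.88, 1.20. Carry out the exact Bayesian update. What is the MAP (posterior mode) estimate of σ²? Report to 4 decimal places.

1.5348

With known mean μ and an Inverse-Gamma(α, β) prior on σ², the Normal likelihood is conjugate: posterior is Inv-Gamma(α + n/2, β + Σ(xᵢ−μ)²/2).
Σ(xᵢ−μ)² = (-0.41)² + (-0.86)² + (1.92)² + (2.88)² + (1.20)² = 14.3285.
Posterior: Inv-Gamma(8.4 + 5/2, 11.1 + 14.3285/2) = Inv-Gamma(10.90, 18.26425).
Mode = β/(α+1) = 18.26425/11.90 = 1.5348.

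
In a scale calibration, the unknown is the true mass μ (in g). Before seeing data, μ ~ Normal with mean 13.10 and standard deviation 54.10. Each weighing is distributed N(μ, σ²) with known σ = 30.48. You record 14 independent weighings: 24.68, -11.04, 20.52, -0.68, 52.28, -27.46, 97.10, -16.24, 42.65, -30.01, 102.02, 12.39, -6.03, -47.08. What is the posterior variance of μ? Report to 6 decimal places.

64.888112

For Normal data with known variance σ², a Normal(μ₀, σ₀²) prior on μ is conjugate. Posterior precision = 1/σ₀² + n/σ²; posterior mean is the precision-weighted average of μ₀ and x̄.
σ₀² = 54.10² = 2926.81, σ² = 30.48² = 929.0304; σ² + n·σ₀² = 929.0304 + 14·2926.81 = 41904.3704.
Posterior precision = 1/σ₀² + n/σ² = 1/2926.81 + 14/929.0304 = (σ² + n·σ₀²)/(σ₀²σ²) = 41904.3704/(2926.81·929.0304); posterior variance σₙ² = σ₀²σ²/(σ² + n·σ₀²) = 2926.81·929.0304/41904.3704 = 64.888112.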